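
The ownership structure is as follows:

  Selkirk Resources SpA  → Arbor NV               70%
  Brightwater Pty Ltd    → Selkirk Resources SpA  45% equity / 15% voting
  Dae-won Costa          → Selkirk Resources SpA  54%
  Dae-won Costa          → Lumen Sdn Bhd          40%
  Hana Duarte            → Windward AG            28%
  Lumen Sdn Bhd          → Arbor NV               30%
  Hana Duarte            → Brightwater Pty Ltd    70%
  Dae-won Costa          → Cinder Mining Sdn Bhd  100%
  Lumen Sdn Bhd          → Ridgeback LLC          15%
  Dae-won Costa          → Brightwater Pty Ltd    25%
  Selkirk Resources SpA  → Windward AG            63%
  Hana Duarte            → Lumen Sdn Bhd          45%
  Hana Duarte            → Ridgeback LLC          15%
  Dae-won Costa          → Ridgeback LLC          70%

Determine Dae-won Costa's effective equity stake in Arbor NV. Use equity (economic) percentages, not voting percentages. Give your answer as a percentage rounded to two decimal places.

Dae-won reaches Arbor along 3 paths.
Via Selkirk: 54% × 70% = 37.8%.
Via Brightwater → Selkirk: 25% × 45% × 70% = 7.875%.
Via Lumen: 40% × 30% = 12%.
Total: 37.8% + 7.875% + 12% = 57.675%.
Rounded: 57.68%.

57.68%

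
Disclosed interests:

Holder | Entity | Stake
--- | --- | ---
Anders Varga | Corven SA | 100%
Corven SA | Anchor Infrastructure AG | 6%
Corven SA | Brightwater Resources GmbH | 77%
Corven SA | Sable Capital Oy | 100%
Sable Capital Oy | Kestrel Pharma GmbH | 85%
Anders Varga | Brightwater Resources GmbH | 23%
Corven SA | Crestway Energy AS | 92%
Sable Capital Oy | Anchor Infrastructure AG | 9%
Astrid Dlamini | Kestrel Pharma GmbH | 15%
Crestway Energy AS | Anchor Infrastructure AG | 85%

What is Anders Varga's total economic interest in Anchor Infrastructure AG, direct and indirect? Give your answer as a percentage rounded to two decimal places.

Anders reaches Anchor along 3 paths.
Via Corven → Crestway: 100% × 92% × 85% = 78.2%.
Via Corven → Sable: 100% × 100% × 9% = 9%.
Via Corven: 100% × 6% = 6%.
Total: 78.2% + 9% + 6% = 93.2%.
Rounded: 93.20%.

93.20%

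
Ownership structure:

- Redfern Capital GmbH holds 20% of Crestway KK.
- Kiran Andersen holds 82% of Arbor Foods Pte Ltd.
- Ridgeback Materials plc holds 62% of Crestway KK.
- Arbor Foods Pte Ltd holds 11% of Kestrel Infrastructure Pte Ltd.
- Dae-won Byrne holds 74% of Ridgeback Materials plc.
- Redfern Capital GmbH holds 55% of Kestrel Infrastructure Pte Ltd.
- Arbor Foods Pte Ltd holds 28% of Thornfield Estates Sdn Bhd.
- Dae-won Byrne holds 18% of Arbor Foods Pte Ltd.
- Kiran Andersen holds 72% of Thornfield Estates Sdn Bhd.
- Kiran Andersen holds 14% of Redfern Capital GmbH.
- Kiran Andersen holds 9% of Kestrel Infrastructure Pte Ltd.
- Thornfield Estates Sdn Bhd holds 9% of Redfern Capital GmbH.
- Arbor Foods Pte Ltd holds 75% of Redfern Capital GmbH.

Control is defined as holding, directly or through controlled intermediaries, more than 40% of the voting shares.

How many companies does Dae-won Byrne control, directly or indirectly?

Dae-won holds 74% of Ridgeback, so Dae-won controls Ridgeback.
Ridgeback holds 62% of Crestway, so Dae-won controls Crestway.
No other company's threshold is met.
Dae-won controls 2 companies.

2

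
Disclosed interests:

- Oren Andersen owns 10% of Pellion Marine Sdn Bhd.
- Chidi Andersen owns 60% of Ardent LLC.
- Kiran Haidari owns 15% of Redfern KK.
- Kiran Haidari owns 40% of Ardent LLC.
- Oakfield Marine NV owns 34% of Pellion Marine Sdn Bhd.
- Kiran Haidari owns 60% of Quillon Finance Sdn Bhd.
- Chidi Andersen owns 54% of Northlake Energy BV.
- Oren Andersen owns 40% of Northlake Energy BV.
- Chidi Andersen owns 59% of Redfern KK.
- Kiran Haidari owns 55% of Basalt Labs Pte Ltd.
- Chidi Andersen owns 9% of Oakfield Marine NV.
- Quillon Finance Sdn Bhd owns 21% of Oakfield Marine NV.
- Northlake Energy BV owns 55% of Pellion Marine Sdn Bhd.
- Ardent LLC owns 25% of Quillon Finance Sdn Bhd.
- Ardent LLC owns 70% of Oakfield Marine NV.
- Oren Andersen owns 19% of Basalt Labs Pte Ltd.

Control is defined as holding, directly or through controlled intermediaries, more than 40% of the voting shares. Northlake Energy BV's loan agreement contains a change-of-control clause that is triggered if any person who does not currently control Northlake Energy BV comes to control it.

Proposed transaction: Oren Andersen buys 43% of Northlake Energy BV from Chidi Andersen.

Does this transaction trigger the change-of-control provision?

The purchase adds only to Oren's holdings (Chidi's stake shrinks), so Oren is the only person who could newly come to control Northlake.
Oren's largest direct stake is 40% in Northlake, which does not meet the threshold, so Oren controls no company.
In Northlake, Oren's side holds only 40%, not > 40%.
So before the transaction, Oren does not control Northlake.
After the purchase, Oren's direct stake in Northlake rises to 40% + 43% = 83%, and Chidi's stake falls to 11%.
Oren holds 83% of Northlake, so Oren controls Northlake.
Oren did not control Northlake before and does after, so the clause is triggered.

Yes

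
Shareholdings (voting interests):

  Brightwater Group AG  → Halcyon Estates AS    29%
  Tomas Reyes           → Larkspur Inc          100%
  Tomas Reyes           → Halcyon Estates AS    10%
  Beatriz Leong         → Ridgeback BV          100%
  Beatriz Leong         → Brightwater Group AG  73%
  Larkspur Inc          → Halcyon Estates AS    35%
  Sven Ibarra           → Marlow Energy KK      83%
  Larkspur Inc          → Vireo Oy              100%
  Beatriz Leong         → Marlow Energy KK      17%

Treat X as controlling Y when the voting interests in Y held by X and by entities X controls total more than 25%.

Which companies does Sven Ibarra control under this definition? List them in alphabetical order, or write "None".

Sven holds 83% of Marlow, so Sven controls Marlow.
No other company's threshold is met.

Marlow Energy KK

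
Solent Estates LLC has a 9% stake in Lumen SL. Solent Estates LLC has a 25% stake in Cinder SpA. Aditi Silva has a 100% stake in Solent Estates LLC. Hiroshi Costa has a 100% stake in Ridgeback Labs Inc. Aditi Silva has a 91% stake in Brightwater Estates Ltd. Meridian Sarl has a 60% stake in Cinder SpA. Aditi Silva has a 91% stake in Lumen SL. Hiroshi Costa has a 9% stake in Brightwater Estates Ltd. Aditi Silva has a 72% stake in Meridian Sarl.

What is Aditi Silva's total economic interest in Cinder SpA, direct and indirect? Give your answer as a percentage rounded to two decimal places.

Aditi reaches Cinder along 2 paths.
Via Solent: 100% × 25% = 25%.
Via Meridian: 72% × 60% = 43.2%.
Total: 25% + 43.2% = 68.2%.
Rounded: 68.20%.

68.20%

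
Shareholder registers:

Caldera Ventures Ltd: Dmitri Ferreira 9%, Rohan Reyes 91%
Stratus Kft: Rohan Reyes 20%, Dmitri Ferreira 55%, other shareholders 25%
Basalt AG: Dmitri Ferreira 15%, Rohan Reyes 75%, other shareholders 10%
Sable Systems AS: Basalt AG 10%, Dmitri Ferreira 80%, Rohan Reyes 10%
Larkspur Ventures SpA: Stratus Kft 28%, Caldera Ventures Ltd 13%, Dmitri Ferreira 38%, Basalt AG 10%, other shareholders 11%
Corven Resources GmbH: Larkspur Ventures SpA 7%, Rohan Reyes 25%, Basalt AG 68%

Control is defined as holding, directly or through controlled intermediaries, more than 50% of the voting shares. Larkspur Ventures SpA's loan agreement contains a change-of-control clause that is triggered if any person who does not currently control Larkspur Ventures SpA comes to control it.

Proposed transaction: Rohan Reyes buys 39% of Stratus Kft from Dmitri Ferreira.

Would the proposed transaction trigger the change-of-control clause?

The purchase adds only to Rohan's holdings (Dmitri's stake shrinks), so Rohan is the only person who could newly come to control Larkspur.
Rohan holds 91% of Caldera, so Rohan controls Caldera.
Rohan holds 75% of Basalt, so Rohan controls Basalt.
Rohan and Basalt together hold 25% + 68% = 93% of Corven, so Rohan controls Corven.
In Larkspur, Rohan's side holds only 13% + 10% = 23%, not > 50%.
So before the transaction, Rohan does not control Larkspur.
After the purchase, Rohan's direct stake in Stratus rises to 20% + 39% = 59%, and Dmitri's stake falls to 16%.
Rohan holds 59% of Stratus, so Rohan controls Stratus.
Stratus and Caldera and Basalt together hold 28% + 13% + 10% = 51% of Larkspur, so Rohan controls Larkspur.
Rohan did not control Larkspur before and does after, so the clause is triggered.

Yes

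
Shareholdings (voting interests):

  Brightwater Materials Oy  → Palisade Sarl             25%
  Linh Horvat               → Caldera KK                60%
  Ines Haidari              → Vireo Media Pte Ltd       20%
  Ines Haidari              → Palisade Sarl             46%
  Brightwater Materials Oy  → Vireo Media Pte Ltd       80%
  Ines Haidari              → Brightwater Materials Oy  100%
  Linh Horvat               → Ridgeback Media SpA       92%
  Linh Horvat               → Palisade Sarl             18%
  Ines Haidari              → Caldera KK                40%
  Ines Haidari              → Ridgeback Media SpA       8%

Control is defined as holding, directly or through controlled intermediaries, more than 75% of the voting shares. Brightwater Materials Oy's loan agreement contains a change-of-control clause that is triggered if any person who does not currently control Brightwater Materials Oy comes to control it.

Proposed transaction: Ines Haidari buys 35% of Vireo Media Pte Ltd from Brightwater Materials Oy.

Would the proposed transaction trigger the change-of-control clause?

The purchase adds only to Ines's holdings (Brightwater's stake shrinks), so Ines is the only person who could newly come to control Brightwater.
Ines holds 100% of Brightwater, so Ines controls Brightwater.
So Ines already controls Brightwater before the transaction.
After the purchase, Ines's direct stake in Vireo rises to 20% + 35% = 55%, and Brightwater's stake falls to 45%.
Ines controlled Brightwater already, so this is not a new person acquiring control; every other person's position is unchanged or reduced.
No new person acquires control, so the clause is not triggered.

No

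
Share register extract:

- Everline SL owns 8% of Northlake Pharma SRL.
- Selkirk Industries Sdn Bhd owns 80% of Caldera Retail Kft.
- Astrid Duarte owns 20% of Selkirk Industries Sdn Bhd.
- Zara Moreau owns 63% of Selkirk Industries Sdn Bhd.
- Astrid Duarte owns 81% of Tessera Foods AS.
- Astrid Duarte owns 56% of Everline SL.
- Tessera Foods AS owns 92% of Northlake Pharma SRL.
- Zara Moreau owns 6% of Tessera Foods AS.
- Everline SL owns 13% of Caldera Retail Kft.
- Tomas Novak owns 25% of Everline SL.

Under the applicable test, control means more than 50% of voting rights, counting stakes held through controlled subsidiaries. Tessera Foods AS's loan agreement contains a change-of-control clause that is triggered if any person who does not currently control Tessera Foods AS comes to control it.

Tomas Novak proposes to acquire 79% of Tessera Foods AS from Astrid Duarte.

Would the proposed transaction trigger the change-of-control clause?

Yes

The purchase adds only to Tomas's holdings (Astrid's stake shrinks), so Tomas is the only person who could newly come to control Tessera.
Tomas's largest direct stake is 25% in Everline, which does not meet the threshold, so Tomas controls no company.
Neither Tomas nor any entity Tomas controls holds any voting interest in Tessera.
So before the transaction, Tomas does not control Tessera.
After the purchase, Tomas holds 79% of Tessera directly, and Astrid's stake falls to 2%.
Tomas holds 79% of Tessera, so Tomas controls Tessera.
Tomas did not control Tessera before and does after, so the clause is triggered.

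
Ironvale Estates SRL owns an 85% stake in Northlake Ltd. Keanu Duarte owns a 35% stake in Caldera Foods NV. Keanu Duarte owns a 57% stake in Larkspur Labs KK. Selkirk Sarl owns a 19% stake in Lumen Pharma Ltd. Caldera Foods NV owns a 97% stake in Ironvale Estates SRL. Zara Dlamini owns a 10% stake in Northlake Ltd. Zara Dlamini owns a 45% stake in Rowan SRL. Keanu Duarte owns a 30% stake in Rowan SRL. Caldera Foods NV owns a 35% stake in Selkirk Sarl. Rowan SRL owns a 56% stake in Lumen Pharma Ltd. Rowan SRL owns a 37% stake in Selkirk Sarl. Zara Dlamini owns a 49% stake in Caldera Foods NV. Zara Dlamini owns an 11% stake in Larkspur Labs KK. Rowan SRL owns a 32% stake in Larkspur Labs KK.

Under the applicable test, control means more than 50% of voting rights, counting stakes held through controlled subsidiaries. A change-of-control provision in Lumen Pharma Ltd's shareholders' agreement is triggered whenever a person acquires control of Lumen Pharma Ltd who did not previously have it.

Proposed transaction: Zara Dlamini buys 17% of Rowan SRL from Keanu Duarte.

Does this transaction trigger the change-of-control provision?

Yes

The purchase adds only to Zara's holdings (Keanu's stake shrinks), so Zara is the only person who could newly come to control Lumen.
Zara's largest direct stake is 49% in Caldera, which does not meet the threshold, so Zara controls no company.
Neither Zara nor any entity Zara controls holds any voting interest in Lumen.
So before the transaction, Zara does not control Lumen.
After the purchase, Zara's direct stake in Rowan rises to 45% + 17% = 62%, and Keanu's stake falls to 13%.
Zara holds 62% of Rowan, so Zara controls Rowan.
Rowan holds 56% of Lumen, so Zara controls Lumen.
Zara did not control Lumen before and does after, so the clause is triggered.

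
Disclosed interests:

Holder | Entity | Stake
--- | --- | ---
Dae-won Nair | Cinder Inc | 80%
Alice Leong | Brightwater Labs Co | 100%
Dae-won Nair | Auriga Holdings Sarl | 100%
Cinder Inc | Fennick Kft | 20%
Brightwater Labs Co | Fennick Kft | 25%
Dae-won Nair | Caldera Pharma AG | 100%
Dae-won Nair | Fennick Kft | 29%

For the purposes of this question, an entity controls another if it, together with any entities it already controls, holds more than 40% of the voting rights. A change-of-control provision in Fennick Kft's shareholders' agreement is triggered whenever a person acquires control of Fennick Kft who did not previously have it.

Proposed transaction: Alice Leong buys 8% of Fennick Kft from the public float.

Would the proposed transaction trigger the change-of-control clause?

No

The purchase changes only Alice's holdings, so Alice is the only person who could newly come to control Fennick.
Alice holds 100% of Brightwater, so Alice controls Brightwater.
In Fennick, Alice's side holds only 25%, not > 40%.
So before the transaction, Alice does not control Fennick.
After the purchase, Alice holds 8% of Fennick directly.
After the transaction, Alice's side holds 25% + 8% = 33% of Fennick, not > 40%, so Alice still does not control Fennick.
No new person acquires control, so the clause is not triggered.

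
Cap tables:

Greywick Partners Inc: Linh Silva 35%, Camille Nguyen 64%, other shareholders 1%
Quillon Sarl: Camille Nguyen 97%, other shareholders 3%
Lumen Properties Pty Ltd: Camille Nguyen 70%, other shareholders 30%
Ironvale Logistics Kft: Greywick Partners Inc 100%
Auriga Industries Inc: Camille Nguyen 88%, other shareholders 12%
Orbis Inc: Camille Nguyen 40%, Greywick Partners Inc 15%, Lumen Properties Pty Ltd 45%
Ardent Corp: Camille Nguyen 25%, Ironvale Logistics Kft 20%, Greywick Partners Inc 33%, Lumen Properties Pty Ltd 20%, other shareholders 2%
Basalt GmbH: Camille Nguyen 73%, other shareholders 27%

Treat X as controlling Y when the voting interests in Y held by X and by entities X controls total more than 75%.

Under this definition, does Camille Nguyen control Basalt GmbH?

No

Camille holds 97% of Quillon, so Camille controls Quillon.
Camille holds 88% of Auriga, so Camille controls Auriga.
In Basalt, Camille's side holds only 73%, not > 75%.
So Camille does not control Basalt.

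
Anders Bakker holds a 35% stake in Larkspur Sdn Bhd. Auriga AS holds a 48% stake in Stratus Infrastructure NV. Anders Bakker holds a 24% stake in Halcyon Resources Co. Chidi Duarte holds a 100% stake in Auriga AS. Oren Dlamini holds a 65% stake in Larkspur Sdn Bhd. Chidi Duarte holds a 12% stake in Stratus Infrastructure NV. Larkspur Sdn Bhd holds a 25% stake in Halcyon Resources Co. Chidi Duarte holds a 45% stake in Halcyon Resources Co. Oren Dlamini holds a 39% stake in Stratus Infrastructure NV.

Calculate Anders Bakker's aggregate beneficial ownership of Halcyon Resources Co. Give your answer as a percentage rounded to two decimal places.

32.75%

Anders reaches Halcyon along 2 paths.
Direct stake: 24% = 24%.
Via Larkspur: 35% × 25% = 8.75%.
Total: 24% + 8.75% = 32.75%.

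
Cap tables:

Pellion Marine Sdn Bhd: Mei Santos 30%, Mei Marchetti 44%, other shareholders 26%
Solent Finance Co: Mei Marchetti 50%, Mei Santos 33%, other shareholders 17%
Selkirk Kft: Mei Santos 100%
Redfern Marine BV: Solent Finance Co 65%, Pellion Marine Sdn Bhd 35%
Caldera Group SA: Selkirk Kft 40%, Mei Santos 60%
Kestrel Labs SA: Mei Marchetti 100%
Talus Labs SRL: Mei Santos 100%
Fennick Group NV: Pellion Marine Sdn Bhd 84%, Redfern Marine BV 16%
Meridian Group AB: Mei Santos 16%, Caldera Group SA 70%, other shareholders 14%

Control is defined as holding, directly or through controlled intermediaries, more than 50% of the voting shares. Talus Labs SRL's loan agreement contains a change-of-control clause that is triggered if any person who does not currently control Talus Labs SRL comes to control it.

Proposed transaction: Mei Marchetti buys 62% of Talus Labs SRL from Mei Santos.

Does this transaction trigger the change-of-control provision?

Yes

The purchase adds only to Mei Marchetti's holdings (Mei Santos's stake shrinks), so Mei Marchetti is the only person who could newly come to control Talus.
Mei Marchetti holds 100% of Kestrel, so Mei Marchetti controls Kestrel.
Neither Mei Marchetti nor any entity Mei Marchetti controls holds any voting interest in Talus.
So before the transaction, Mei Marchetti does not control Talus.
After the purchase, Mei Marchetti holds 62% of Talus directly, and Mei Santos's stake falls to 38%.
Mei Marchetti holds 62% of Talus, so Mei Marchetti controls Talus.
Mei Marchetti did not control Talus before and does after, so the clause is triggered.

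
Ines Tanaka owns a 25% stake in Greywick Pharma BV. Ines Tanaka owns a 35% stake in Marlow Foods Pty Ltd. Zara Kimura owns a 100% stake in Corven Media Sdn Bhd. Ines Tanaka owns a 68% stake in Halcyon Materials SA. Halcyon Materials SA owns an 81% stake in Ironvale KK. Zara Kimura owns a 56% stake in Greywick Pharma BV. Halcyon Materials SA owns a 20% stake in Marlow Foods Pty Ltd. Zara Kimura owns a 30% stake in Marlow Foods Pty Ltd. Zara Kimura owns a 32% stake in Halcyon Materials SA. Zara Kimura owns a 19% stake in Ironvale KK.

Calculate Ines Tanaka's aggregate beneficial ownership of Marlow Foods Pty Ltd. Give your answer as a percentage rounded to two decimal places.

48.60%

Ines reaches Marlow along 2 paths.
Direct stake: 35% = 35%.
Via Halcyon: 68% × 20% = 13.6%.
Total: 35% + 13.6% = 48.6%.
Rounded: 48.60%.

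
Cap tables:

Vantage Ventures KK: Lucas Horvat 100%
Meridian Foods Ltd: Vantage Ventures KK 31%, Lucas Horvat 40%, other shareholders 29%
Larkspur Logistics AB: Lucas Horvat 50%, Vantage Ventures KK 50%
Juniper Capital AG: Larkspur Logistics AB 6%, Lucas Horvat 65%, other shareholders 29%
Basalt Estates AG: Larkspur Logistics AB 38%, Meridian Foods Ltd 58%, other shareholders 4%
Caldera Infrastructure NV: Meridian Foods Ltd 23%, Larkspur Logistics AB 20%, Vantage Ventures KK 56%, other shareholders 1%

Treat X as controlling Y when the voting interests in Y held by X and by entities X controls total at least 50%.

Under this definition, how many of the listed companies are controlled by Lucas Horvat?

6

Lucas holds 100% of Vantage, so Lucas controls Vantage.
Vantage and Lucas together hold 31% + 40% = 71% of Meridian, so Lucas controls Meridian.
Lucas and Vantage together hold 50% + 50% = 100% of Larkspur, so Lucas controls Larkspur.
Larkspur and Lucas together hold 6% + 65% = 71% of Juniper, so Lucas controls Juniper.
Larkspur and Meridian together hold 38% + 58% = 96% of Basalt, so Lucas controls Basalt.
Meridian and Larkspur and Vantage together hold 23% + 20% + 56% = 99% of Caldera, so Lucas controls Caldera.
Lucas controls 6 companies.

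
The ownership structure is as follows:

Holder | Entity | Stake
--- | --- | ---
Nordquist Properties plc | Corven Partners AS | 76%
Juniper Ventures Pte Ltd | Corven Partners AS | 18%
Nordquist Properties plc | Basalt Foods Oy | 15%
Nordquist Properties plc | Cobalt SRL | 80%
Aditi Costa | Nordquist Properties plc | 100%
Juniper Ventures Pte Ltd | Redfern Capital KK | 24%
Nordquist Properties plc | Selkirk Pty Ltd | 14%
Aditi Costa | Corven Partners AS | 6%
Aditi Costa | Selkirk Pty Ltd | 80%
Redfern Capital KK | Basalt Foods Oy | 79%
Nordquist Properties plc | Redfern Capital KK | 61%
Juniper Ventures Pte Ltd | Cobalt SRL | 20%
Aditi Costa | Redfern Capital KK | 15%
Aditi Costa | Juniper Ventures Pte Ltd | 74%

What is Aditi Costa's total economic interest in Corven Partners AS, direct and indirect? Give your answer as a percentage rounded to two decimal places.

Aditi reaches Corven along 3 paths.
Via Nordquist: 100% × 76% = 76%.
Via Juniper: 74% × 18% = 13.32%.
Direct stake: 6% = 6%.
Total: 76% + 13.32% + 6% = 95.32%.

95.32%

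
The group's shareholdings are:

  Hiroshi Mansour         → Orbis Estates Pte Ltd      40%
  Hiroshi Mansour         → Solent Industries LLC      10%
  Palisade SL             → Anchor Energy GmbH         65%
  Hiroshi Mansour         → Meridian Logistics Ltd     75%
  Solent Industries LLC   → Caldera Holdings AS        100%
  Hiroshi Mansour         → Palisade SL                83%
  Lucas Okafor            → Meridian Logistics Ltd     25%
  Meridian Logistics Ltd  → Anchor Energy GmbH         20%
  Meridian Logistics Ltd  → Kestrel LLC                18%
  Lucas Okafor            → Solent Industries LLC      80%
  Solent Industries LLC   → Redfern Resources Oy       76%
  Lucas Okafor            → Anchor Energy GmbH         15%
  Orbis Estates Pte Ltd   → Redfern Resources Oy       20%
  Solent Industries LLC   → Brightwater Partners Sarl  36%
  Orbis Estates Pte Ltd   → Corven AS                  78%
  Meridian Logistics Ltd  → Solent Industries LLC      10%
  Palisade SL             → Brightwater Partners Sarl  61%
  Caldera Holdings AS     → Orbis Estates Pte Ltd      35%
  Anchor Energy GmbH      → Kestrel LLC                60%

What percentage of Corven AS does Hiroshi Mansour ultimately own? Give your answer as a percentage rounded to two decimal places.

Hiroshi reaches Corven along 3 paths.
Via Meridian → Solent → Caldera → Orbis: 75% × 10% × 100% × 35% × 78% = 2.0475%.
Via Solent → Caldera → Orbis: 10% × 100% × 35% × 78% = 2.73%.
Via Orbis: 40% × 78% = 31.2%.
Total: 2.0475% + 2.73% + 31.2% = 35.9775%.
Rounded: 35.98%.

35.98%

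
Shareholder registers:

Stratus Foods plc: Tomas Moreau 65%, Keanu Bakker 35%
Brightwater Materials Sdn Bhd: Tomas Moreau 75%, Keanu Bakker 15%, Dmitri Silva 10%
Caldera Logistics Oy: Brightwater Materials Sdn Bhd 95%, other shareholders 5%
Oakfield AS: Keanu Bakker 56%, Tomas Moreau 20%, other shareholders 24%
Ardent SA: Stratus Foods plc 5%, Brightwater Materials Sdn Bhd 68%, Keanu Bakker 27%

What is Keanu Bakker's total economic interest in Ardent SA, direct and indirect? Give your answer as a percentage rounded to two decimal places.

Keanu reaches Ardent along 3 paths.
Via Stratus: 35% × 5% = 1.75%.
Via Brightwater: 15% × 68% = 10.2%.
Direct stake: 27% = 27%.
Total: 1.75% + 10.2% + 27% = 38.95%.

38.95%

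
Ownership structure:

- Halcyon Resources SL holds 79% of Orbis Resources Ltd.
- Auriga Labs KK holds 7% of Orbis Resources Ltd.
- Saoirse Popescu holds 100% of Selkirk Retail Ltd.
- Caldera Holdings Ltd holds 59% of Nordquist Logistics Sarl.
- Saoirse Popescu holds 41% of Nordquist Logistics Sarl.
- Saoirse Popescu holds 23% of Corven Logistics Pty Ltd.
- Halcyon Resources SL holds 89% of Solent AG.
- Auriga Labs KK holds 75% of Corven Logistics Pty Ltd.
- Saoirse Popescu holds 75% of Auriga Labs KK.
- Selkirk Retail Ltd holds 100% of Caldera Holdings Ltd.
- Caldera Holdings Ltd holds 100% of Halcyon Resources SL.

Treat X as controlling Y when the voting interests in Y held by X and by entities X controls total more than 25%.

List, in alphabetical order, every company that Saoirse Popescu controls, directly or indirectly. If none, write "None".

Auriga Labs KK, Caldera Holdings Ltd, Corven Logistics Pty Ltd, Halcyon Resources SL, Nordquist Logistics Sarl, Orbis Resources Ltd, Selkirk Retail Ltd, Solent AG

Saoirse holds 100% of Selkirk, so Saoirse controls Selkirk.
Saoirse holds 75% of Auriga, so Saoirse controls Auriga.
Selkirk holds 100% of Caldera, so Saoirse controls Caldera.
Saoirse and Caldera together hold 41% + 59% = 100% of Nordquist, so Saoirse controls Nordquist.
Caldera holds 100% of Halcyon, so Saoirse controls Halcyon.
Halcyon and Auriga together hold 79% + 7% = 86% of Orbis, so Saoirse controls Orbis.
Halcyon holds 89% of Solent, so Saoirse controls Solent.
Auriga and Saoirse together hold 75% + 23% = 98% of Corven, so Saoirse controls Corven.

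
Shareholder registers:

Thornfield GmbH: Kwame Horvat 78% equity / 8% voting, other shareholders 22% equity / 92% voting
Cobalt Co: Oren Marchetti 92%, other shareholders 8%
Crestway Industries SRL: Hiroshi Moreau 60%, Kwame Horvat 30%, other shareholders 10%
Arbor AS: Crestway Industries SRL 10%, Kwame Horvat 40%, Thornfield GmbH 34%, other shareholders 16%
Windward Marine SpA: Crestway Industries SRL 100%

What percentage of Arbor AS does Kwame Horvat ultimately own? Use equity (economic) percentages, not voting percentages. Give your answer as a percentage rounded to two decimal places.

Kwame reaches Arbor along 3 paths.
Via Crestway: 30% × 10% = 3%.
Direct stake: 40% = 40%.
Via Thornfield: 78% × 34% = 26.52%.
Total: 3% + 40% + 26.52% = 69.52%.

69.52%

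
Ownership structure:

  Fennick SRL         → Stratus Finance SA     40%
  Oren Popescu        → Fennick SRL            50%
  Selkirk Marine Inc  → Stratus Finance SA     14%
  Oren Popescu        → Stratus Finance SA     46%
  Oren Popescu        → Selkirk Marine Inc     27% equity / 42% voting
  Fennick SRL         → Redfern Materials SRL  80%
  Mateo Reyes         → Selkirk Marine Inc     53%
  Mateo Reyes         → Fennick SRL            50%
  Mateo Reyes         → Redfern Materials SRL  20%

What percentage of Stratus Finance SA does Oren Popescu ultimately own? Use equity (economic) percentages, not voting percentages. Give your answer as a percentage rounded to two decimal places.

Oren reaches Stratus along 3 paths.
Via Fennick: 50% × 40% = 20%.
Direct stake: 46% = 46%.
Via Selkirk: 27% × 14% = 3.78%.
Total: 20% + 46% + 3.78% = 69.78%.

69.78%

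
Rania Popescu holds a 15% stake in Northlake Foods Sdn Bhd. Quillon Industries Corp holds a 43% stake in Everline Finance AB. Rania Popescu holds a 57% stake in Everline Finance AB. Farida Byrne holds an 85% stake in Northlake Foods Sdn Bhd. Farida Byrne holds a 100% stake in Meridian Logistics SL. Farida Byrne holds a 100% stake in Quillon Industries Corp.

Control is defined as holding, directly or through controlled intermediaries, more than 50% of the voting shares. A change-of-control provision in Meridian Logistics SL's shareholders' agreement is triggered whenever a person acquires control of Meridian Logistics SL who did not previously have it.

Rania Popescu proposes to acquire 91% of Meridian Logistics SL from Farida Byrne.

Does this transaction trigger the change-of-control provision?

The purchase adds only to Rania's holdings (Farida's stake shrinks), so Rania is the only person who could newly come to control Meridian.
Rania holds 57% of Everline, so Rania controls Everline.
Neither Rania nor any entity Rania controls holds any voting interest in Meridian.
So before the transaction, Rania does not control Meridian.
After the purchase, Rania holds 91% of Meridian directly, and Farida's stake falls to 9%.
Rania holds 91% of Meridian, so Rania controls Meridian.
Rania did not control Meridian before and does after, so the clause is triggered.

Yes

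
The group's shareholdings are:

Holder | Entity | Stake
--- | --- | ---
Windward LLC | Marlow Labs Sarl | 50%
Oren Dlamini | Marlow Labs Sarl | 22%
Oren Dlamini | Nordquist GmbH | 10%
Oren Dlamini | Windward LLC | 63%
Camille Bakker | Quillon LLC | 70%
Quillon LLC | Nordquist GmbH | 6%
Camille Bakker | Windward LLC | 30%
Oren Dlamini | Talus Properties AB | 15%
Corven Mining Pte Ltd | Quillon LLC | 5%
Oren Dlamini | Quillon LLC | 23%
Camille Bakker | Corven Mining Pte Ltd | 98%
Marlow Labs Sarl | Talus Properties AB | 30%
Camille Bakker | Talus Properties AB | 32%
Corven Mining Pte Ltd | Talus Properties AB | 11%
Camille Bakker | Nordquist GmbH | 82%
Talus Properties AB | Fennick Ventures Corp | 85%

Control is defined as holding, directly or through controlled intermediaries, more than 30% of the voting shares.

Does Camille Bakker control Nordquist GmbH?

Yes

Camille holds 98% of Corven, so Camille controls Corven.
Corven and Camille together hold 5% + 70% = 75% of Quillon, so Camille controls Quillon.
Quillon and Camille together hold 6% + 82% = 88% of Nordquist, so Camille controls Nordquist.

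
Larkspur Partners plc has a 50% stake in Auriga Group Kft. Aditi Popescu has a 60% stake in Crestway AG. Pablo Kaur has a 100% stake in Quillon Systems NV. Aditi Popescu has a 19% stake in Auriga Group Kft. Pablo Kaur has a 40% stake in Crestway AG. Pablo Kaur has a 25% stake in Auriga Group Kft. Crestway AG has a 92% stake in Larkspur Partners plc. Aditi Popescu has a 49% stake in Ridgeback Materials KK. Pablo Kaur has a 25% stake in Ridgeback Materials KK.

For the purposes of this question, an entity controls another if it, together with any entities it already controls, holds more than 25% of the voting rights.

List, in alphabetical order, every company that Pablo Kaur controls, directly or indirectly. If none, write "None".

Auriga Group Kft, Crestway AG, Larkspur Partners plc, Quillon Systems NV

Pablo holds 40% of Crestway, so Pablo controls Crestway.
Crestway holds 92% of Larkspur, so Pablo controls Larkspur.
Pablo holds 100% of Quillon, so Pablo controls Quillon.
Pablo and Larkspur together hold 25% + 50% = 75% of Auriga, so Pablo controls Auriga.
No other company's threshold is met.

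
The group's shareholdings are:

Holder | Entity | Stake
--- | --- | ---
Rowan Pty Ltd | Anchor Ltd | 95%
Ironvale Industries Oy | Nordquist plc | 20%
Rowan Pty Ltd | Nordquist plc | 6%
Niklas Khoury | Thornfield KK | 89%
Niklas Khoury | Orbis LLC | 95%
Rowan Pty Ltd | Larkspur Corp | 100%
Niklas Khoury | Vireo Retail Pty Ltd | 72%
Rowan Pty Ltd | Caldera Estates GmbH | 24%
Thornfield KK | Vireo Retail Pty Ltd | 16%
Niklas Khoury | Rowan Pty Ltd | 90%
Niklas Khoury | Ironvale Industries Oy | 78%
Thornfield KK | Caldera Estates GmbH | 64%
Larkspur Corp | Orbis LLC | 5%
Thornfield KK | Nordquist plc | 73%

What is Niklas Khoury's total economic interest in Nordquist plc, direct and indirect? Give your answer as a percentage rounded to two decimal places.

85.97%

Niklas reaches Nordquist along 3 paths.
Via Thornfield: 89% × 73% = 64.97%.
Via Ironvale: 78% × 20% = 15.6%.
Via Rowan: 90% × 6% = 5.4%.
Total: 64.97% + 15.6% + 5.4% = 85.97%.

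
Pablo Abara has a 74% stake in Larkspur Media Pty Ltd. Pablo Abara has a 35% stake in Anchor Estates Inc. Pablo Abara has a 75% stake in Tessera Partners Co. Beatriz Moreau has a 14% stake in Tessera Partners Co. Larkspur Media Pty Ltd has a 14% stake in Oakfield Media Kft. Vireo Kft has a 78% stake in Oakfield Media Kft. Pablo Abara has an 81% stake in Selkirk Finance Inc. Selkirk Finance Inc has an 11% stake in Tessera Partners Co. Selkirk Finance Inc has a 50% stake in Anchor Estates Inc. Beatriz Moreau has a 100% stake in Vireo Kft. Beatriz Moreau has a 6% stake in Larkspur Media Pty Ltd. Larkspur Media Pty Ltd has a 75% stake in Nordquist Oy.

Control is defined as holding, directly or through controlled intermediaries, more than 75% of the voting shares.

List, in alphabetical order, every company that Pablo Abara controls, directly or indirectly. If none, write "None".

Anchor Estates Inc, Selkirk Finance Inc, Tessera Partners Co

Pablo holds 81% of Selkirk, so Pablo controls Selkirk.
Pablo and Selkirk together hold 75% + 11% = 86% of Tessera, so Pablo controls Tessera.
Pablo and Selkirk together hold 35% + 50% = 85% of Anchor, so Pablo controls Anchor.
No other company's threshold is met.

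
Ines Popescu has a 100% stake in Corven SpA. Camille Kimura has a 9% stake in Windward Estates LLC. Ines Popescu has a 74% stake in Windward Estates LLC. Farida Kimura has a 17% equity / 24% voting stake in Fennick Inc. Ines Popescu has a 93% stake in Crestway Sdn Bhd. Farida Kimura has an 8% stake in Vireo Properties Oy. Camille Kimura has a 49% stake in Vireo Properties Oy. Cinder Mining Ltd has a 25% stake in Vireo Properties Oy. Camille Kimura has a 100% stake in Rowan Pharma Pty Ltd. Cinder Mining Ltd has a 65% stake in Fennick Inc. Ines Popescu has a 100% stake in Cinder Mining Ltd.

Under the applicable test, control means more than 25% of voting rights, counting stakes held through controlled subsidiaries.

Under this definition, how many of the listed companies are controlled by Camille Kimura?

Camille holds 49% of Vireo, so Camille controls Vireo.
Camille holds 100% of Rowan, so Camille controls Rowan.
No other company's threshold is met.
Camille controls 2 companies.

2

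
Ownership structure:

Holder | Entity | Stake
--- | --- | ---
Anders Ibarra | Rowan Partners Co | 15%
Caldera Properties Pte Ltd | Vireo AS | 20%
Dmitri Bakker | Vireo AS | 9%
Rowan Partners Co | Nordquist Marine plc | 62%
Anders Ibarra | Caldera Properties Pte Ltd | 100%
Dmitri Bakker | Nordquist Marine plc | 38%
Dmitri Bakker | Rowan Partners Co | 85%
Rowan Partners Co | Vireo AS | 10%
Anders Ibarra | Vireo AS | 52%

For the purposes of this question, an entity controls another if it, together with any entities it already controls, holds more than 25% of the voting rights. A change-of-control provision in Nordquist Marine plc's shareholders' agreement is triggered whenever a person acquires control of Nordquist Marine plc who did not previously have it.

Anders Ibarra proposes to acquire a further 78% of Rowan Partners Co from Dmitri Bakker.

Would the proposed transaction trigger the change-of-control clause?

Yes

The purchase adds only to Anders's holdings (Dmitri's stake shrinks), so Anders is the only person who could newly come to control Nordquist.
Anders holds 100% of Caldera, so Anders controls Caldera.
Caldera and Anders together hold 20% + 52% = 72% of Vireo, so Anders controls Vireo.
Neither Anders nor any entity Anders controls holds any voting interest in Nordquist.
So before the transaction, Anders does not control Nordquist.
After the purchase, Anders's direct stake in Rowan rises to 15% + 78% = 93%, and Dmitri's stake falls to 7%.
Anders holds 93% of Rowan, so Anders controls Rowan.
Rowan holds 62% of Nordquist, so Anders controls Nordquist.
Anders did not control Nordquist before and does after, so the clause is triggered.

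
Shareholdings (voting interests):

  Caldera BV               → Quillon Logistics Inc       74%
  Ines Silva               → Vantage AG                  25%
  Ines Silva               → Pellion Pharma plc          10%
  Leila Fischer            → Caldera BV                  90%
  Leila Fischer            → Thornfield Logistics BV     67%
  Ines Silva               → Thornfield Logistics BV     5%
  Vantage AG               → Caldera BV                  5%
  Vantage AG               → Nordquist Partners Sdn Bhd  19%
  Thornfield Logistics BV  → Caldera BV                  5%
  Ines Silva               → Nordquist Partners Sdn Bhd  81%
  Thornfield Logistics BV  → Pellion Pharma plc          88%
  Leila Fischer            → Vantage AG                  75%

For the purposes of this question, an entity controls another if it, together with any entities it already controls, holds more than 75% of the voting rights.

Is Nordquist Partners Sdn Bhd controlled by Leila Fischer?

No

Leila holds 90% of Caldera, so Leila controls Caldera.
Neither Leila nor any entity Leila controls holds any voting interest in Nordquist.
So Leila does not control Nordquist.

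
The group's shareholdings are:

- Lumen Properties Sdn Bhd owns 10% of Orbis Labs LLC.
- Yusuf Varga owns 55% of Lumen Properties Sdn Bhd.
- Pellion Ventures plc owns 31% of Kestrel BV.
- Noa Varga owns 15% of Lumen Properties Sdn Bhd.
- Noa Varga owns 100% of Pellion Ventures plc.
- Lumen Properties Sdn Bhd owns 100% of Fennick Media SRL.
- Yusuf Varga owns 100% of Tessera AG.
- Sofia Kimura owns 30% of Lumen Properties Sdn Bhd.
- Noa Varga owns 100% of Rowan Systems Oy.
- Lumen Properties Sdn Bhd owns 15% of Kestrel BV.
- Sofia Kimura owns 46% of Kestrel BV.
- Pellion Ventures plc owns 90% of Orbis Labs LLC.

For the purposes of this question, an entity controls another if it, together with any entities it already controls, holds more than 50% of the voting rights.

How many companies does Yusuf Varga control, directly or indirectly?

Yusuf holds 55% of Lumen, so Yusuf controls Lumen.
Lumen holds 100% of Fennick, so Yusuf controls Fennick.
Yusuf holds 100% of Tessera, so Yusuf controls Tessera.
No other company's threshold is met.
Yusuf controls 3 companies.

3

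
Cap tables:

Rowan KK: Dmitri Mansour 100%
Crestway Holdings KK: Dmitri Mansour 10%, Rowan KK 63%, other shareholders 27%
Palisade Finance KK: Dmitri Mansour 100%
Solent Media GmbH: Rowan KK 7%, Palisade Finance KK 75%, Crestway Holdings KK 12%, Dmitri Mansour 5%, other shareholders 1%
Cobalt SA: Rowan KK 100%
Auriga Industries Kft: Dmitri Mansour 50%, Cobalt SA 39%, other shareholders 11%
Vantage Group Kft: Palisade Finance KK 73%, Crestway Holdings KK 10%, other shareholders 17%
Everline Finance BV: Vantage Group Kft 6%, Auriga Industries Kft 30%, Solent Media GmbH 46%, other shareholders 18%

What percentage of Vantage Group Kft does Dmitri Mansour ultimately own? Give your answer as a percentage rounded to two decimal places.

Dmitri reaches Vantage along 3 paths.
Via Palisade: 100% × 73% = 73%.
Via Crestway: 10% × 10% = 1%.
Via Rowan → Crestway: 100% × 63% × 10% = 6.3%.
Total: 73% + 1% + 6.3% = 80.3%.
Rounded: 80.30%.

80.30%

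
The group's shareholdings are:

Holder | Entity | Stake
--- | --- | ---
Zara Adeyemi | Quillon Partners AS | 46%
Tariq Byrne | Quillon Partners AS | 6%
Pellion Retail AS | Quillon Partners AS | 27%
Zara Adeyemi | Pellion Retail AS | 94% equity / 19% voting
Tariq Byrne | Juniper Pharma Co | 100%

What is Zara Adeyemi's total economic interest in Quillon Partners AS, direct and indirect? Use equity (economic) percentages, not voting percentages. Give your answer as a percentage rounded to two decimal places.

Zara reaches Quillon along 2 paths.
Via Pellion: 94% × 27% = 25.38%.
Direct stake: 46% = 46%.
Total: 25.38% + 46% = 71.38%.

71.38%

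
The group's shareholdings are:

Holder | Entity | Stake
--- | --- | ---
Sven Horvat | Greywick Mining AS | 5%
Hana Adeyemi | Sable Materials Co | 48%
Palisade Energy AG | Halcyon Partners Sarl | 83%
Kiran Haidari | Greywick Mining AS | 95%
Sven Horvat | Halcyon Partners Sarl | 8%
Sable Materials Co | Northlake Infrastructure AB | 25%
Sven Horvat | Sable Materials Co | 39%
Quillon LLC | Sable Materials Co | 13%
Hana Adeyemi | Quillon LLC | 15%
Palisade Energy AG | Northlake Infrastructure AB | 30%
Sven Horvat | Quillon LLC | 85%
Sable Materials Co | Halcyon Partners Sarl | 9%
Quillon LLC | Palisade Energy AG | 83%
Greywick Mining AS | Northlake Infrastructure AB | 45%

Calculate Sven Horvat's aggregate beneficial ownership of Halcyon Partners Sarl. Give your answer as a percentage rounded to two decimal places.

Sven reaches Halcyon along 4 paths.
Via Quillon → Sable: 85% × 13% × 9% = 0.9945%.
Via Sable: 39% × 9% = 3.51%.
Direct stake: 8% = 8%.
Via Quillon → Palisade: 85% × 83% × 83% = 58.5565%.
Total: 0.9945% + 3.51% + 8% + 58.5565% = 71.061%.
Rounded: 71.06%.

71.06%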